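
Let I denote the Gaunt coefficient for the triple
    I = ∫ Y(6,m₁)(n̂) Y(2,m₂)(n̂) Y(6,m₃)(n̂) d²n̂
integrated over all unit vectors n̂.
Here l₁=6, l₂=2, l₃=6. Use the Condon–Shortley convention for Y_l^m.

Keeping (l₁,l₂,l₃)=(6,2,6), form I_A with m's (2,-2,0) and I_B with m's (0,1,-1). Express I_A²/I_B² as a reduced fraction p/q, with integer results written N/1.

40/1

l's match ⇒ only the (l;m) 3-j factors differ between A and B.
A: triangle coeff Δ(6,2,6) = 1/90090; Σ_t [0,0]: t=0:+1/69120 = 1/69120; (3j)²=4/143 [(6 2 6; 2 -2 0)], sign=+1
B: triangle coeff Δ(6,2,6) = 1/90090; Σ_t [1,2]: t=1:−1/28800 t=2:+1/34560 = -1/172800; (3j)²=1/1430 [(6 2 6; 0 1 -1)], sign=+1
I_A²/I_B² = (4/143)/(1/1430) = 40/1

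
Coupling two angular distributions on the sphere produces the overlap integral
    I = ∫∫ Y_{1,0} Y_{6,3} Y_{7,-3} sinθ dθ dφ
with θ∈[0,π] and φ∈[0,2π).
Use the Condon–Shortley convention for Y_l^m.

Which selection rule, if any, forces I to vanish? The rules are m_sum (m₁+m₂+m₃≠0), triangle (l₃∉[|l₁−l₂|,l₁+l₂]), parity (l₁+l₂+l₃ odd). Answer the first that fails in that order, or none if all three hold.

none

Σmᵢ = 0  ✓
l₃∈[|l₁−l₂|,l₁+l₂]=[5,7], have l₃=7  ✓
Σlᵢ = 14 ⇒ even  ✓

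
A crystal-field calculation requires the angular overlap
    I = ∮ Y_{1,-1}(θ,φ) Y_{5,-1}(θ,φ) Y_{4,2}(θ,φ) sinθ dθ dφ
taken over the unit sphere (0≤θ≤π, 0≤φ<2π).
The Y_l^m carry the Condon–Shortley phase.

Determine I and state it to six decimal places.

-0.120286

Checks pass: Σm=0; 10 even; l₃=4∈[4,6].
(2·1+1)(2·5+1)(2·4+1) = 297
Δ: 2! 0! 8! / 11! → 1/495
sum: t=1:−1/576 = -1/576
3j²(1 5 4; 0 0 0) = Δ·Π!·Σ² = 5/99  (sign -1)
sum: t=2:+1/2880 = 1/2880
3j²(1 5 4; -1 -1 2) = Δ·Π!·Σ² = 2/165  (sign +1)
combine: 4πI² = 297·5/99·2/165 = 2/11
take √, sign -1: I = -0.12028562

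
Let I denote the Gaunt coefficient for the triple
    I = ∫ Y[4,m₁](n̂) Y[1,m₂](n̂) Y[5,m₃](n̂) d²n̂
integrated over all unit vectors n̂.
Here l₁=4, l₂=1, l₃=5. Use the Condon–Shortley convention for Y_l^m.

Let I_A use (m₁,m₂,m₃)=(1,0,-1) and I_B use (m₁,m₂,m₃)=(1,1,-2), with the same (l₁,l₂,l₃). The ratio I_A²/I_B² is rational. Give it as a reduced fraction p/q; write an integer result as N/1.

Shared (l₁,l₂,l₃)=(4,1,5): N and (l;000)² cancel in I_A²/I_B².
A: Δ = 0!·8!·2!/11! = 1/495; Racah Σ t=0..0: t=0:+1/720 = 1/720; ⇒ 3j(4 1 5; 1 0 -1)² = 8/165, sgn +1
B: Δ = 0!·8!·2!/11! = 1/495; Racah Σ t=0..0: t=0:+1/1440 = 1/1440; ⇒ 3j(4 1 5; 1 1 -2)² = 7/165, sgn -1
I_A²/I_B² = (8/165)/(7/165) = 8/7

8/7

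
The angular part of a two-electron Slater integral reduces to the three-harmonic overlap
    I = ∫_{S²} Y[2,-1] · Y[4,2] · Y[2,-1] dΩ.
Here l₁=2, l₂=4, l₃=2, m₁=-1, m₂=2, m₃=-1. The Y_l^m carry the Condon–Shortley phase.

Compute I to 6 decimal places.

Checks pass: Σm=0; 8 even; l₃=2∈[2,6].
(2·2+1)(2·4+1)(2·2+1) = 225
Δ: 4! 0! 4! / 9! → 1/630
sum: t=2:+1/16 = 1/16
3j²(2 4 2; 0 0 0) = Δ·Π!·Σ² = 2/35  (sign +1)
sum: t=3:−1/36 = -1/36
3j²(2 4 2; -1 2 -1) = Δ·Π!·Σ² = 4/63  (sign +1)
combine: 4πI² = 225·2/35·4/63 = 40/49
take √, sign +1: I = 0.25487487

0.254875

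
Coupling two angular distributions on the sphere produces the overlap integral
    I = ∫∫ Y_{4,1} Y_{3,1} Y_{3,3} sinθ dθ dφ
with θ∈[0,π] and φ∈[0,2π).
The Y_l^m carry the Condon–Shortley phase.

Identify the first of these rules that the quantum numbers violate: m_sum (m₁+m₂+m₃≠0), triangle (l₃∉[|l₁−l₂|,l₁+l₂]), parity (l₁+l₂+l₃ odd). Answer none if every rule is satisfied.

m_sum

Σmᵢ = 5  ✗
l₃∈[|l₁−l₂|,l₁+l₂]=[1,7], have l₃=3
Σlᵢ = 10 ⇒ even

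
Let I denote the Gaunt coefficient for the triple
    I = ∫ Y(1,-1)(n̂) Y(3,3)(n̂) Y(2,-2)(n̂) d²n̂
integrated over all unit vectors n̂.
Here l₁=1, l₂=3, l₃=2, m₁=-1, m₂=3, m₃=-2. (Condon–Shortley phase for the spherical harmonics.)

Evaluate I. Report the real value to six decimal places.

m-sum 0 ✓  L=6 even ✓  2≤2≤4 ✓
Π(2lᵢ+1) = 3×7×5 = 105
triangle coeff Δ(1,3,2) = 1/105
Σ_t [1,1]: t=1:−1/4 = -1/4
(3j)²=3/35 [(1 3 2; 0 0 0)], sign=-1
Σ_t [2,2]: t=2:+1/48 = 1/48
(3j)²=1/7 [(1 3 2; -1 3 -2)], sign=+1
⇒ 4πI² = 9/7
I = (-1)√(9/7/(4π)) = -0.31986543

-0.319865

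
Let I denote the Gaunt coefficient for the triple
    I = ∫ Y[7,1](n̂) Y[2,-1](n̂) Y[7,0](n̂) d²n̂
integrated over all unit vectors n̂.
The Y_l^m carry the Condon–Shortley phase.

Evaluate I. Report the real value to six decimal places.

m-sum 0 ✓  L=16 even ✓  5≤7≤9 ✓
Π(2lᵢ+1) = 15×5×15 = 1125
triangle coeff Δ(7,2,7) = 1/185640
Σ_t [0,2]: t=0:+1/2419200 t=1:−1/518400 t=2:+1/2419200 = -1/907200
(3j)²=56/3315 [(7 2 7; 0 0 0)], sign=+1
Σ_t [0,1]: t=0:+1/1036800 t=1:−1/1209600 = 1/7257600
(3j)²=1/2210 [(7 2 7; 1 -1 0)], sign=-1
⇒ 4πI² = 420/48841
I = (-1)√(420/48841/(4π)) = -0.02615938

-0.026159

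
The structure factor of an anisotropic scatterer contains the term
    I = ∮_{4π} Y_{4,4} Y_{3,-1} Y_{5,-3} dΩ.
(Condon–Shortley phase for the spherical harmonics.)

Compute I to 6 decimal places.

m-sum 0 ✓  L=12 even ✓  1≤5≤7 ✓
Π(2lᵢ+1) = 9×7×11 = 693
triangle coeff Δ(4,3,5) = 1/180180
Σ_t [0,2]: t=0:+1/576 t=1:−1/144 t=2:+1/576 = -1/288
(3j)²=20/1001 [(4 3 5; 0 0 0)], sign=+1
Σ_t [0,0]: t=0:+1/5760 = 1/5760
(3j)²=56/2145 [(4 3 5; 4 -1 -3)], sign=+1
⇒ 4πI² = 672/1859
I = (+1)√(672/1859/(4π)) = 0.16960553

0.169606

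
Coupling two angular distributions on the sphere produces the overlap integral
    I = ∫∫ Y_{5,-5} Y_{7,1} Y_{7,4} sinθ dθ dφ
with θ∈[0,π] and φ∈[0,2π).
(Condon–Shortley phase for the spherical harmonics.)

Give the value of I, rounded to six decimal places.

0.000000

l₁+l₂+l₃=19 is odd: 3j(l;000)=0 ⇒ I=0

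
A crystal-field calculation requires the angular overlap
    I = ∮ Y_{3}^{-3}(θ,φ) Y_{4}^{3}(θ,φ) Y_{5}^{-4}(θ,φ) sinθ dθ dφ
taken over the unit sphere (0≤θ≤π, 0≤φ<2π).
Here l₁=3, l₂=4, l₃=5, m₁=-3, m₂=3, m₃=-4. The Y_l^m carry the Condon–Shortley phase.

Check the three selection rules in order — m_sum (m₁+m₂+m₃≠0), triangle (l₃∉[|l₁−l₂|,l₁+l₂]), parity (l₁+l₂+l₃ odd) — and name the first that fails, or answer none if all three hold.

m_sum

Σmᵢ = -4  ✗
l₃∈[|l₁−l₂|,l₁+l₂]=[1,7], have l₃=5
Σlᵢ = 12 ⇒ even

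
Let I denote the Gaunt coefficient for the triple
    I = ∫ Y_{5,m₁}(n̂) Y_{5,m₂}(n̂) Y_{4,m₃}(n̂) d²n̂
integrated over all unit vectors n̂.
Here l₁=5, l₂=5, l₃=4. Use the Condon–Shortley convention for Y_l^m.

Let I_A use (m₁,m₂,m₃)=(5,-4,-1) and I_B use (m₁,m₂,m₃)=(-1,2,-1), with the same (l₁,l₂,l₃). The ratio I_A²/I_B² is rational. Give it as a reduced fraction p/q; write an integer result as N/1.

72/35

Same 5,5,4: normalisation and zero-m 3j drop out of the ratio.
A: Δ: 6! 4! 4! / 15! → 1/3153150; sum: t=0:+1/103680 = 1/103680; 3j²(5 5 4; 5 -4 -1) = Δ·Π!·Σ² = 4/143  (sign -1)
B: Δ: 6! 4! 4! / 15! → 1/3153150; sum: t=3:−1/5184 t=4:+1/1152 t=5:−1/2880 t=6:+1/103680 = 7/20736; 3j²(5 5 4; -1 2 -1) = Δ·Π!·Σ² = 35/2574  (sign -1)
I_A²/I_B² = (4/143)/(35/2574) = 72/35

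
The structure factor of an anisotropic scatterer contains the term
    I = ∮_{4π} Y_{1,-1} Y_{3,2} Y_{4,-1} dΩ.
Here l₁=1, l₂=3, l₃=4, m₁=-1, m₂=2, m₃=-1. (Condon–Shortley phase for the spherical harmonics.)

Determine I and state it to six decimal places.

m-sum 0 ✓  L=8 even ✓  2≤4≤4 ✓
Π(2lᵢ+1) = 3×7×9 = 189
triangle coeff Δ(1,3,4) = 1/252
Σ_t [0,0]: t=0:+1/36 = 1/36
(3j)²=4/63 [(1 3 4; 0 0 0)], sign=+1
Σ_t [0,0]: t=0:+1/240 = 1/240
(3j)²=1/84 [(1 3 4; -1 2 -1)], sign=-1
⇒ 4πI² = 1/7
I = (-1)√(1/7/(4π)) = -0.10662181

-0.106622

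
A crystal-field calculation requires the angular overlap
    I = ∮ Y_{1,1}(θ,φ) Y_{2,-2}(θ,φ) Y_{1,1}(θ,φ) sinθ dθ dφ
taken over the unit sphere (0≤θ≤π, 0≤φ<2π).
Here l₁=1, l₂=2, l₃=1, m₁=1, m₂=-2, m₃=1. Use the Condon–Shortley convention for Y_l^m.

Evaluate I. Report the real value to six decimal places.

0.309019

Checks pass: Σm=0; 4 even; l₃=1∈[1,3].
(2·1+1)(2·2+1)(2·1+1) = 45
Δ: 2! 0! 2! / 5! → 1/30
sum: t=1:−1/1 = -1/1
3j²(1 2 1; 0 0 0) = Δ·Π!·Σ² = 2/15  (sign +1)
sum: t=0:+1/4 = 1/4
3j²(1 2 1; 1 -2 1) = Δ·Π!·Σ² = 1/5  (sign +1)
combine: 4πI² = 45·2/15·1/5 = 6/5
take √, sign +1: I = 0.30901936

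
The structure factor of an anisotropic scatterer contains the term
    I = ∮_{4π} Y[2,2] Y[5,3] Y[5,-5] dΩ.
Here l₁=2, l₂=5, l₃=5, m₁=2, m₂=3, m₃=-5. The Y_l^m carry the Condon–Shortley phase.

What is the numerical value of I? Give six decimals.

Checks pass: Σm=0; 12 even; l₃=5∈[3,7].
(2·2+1)(2·5+1)(2·5+1) = 605
Δ: 2! 2! 8! / 13! → 1/38610
sum: t=0:+1/2880 t=1:−1/576 t=2:+1/2880 = -1/960
3j²(2 5 5; 0 0 0) = Δ·Π!·Σ² = 10/429  (sign +1)
sum: t=0:+1/161280 = 1/161280
3j²(2 5 5; 2 3 -5) = Δ·Π!·Σ² = 1/143  (sign +1)
combine: 4πI² = 605·10/429·1/143 = 50/507
take √, sign +1: I = 0.08858824

0.088588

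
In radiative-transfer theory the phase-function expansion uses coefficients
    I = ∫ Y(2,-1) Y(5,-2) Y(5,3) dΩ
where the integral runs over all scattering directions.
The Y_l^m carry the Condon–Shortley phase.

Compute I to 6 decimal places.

-0.161739

Rules hold: Σm=0, L=12 even, 3≤5≤7.
N = 5·11·11 = 605
Δ = 2!·2!·8!/13! = 1/38610
Racah Σ t=0..2: t=0:+1/2880 t=1:−1/576 t=2:+1/2880 = -1/960
⇒ 3j(2 5 5; 0 0 0)² = 10/429, sgn +1
Racah Σ t=1..2: t=1:−1/2880 t=2:+1/10080 = -1/4032
⇒ 3j(2 5 5; -1 -2 3)² = 10/429, sgn -1
4πI² = N·(3j₀)²·(3jₘ)² = 500/1521
I = -1·√(0.328731/4π) = -0.16173926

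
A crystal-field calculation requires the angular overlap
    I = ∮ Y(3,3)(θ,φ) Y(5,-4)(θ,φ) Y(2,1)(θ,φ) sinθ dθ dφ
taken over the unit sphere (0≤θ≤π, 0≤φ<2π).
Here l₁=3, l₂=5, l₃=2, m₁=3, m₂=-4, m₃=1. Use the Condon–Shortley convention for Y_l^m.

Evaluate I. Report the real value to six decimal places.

0.219610

Rules hold: Σm=0, L=10 even, 2≤2≤8.
N = 7·11·5 = 385
Δ = 6!·0!·4!/11! = 1/2310
Racah Σ t=3..3: t=3:−1/144 = -1/144
⇒ 3j(3 5 2; 0 0 0)² = 10/231, sgn -1
Racah Σ t=0..0: t=0:+1/4320 = 1/4320
⇒ 3j(3 5 2; 3 -4 1)² = 2/55, sgn -1
4πI² = N·(3j₀)²·(3jₘ)² = 20/33
I = +1·√(0.606061/4π) = 0.21961050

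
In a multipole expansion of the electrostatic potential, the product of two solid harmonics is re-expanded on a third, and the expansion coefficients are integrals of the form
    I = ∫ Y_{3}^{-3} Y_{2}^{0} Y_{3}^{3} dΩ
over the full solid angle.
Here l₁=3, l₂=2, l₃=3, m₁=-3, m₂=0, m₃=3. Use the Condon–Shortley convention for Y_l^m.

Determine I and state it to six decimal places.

0.210261

Checks pass: Σm=0; 8 even; l₃=3∈[1,5].
(2·3+1)(2·2+1)(2·3+1) = 245
Δ: 2! 4! 2! / 9! → 1/3780
sum: t=0:+1/24 t=1:−1/4 t=2:+1/24 = -1/6
3j²(3 2 3; 0 0 0) = Δ·Π!·Σ² = 4/105  (sign +1)
sum: t=2:+1/96 = 1/96
3j²(3 2 3; -3 0 3) = Δ·Π!·Σ² = 5/84  (sign +1)
combine: 4πI² = 245·4/105·5/84 = 5/9
take √, sign +1: I = 0.21026104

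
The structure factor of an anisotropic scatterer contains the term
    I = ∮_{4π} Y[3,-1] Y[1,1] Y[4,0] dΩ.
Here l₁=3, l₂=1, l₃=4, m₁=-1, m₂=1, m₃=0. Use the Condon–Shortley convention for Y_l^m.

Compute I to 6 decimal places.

0.150786

Checks pass: Σm=0; 8 even; l₃=4∈[2,4].
(2·3+1)(2·1+1)(2·4+1) = 189
Δ: 0! 6! 2! / 9! → 1/252
sum: t=0:+1/36 = 1/36
3j²(3 1 4; 0 0 0) = Δ·Π!·Σ² = 4/63  (sign +1)
sum: t=0:+1/96 = 1/96
3j²(3 1 4; -1 1 0) = Δ·Π!·Σ² = 1/42  (sign +1)
combine: 4πI² = 189·4/63·1/42 = 2/7
take √, sign +1: I = 0.15078601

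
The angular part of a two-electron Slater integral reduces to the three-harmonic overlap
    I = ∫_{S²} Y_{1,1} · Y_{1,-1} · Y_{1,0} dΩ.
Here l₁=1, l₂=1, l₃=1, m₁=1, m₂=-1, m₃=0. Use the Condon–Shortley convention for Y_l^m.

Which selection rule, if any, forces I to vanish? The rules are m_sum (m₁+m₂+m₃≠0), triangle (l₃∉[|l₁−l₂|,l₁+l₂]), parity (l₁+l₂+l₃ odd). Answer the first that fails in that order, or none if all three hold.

m₁+m₂+m₃ = 1 − 1 + 0 = 0  ✓
triangle: |1−1|=0 ≤ l₃=1 ≤ 1+1=2  ✓
parity: l₁+l₂+l₃ = 3 is odd  ✗

parity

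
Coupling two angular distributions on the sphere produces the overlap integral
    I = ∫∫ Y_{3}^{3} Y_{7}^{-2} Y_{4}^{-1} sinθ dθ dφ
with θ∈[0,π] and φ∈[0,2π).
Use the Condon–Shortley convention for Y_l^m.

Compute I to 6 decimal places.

0.061755

m-sum 0 ✓  L=14 even ✓  4≤4≤10 ✓
Π(2lᵢ+1) = 7×15×9 = 945
triangle coeff Δ(3,7,4) = 1/45045
Σ_t [3,3]: t=3:−1/20736 = -1/20736
(3j)²=35/1287 [(3 7 4; 0 0 0)], sign=-1
Σ_t [0,0]: t=0:+1/518400 = 1/518400
(3j)²=4/2145 [(3 7 4; 3 -2 -1)], sign=-1
⇒ 4πI² = 980/20449
I = (+1)√(980/20449/(4π)) = 0.06175499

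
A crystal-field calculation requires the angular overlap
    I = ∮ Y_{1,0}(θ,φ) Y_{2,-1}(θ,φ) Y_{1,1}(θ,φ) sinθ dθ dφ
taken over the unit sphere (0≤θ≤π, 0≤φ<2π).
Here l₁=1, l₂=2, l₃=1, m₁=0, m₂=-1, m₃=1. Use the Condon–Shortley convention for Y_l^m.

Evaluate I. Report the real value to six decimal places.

Rules hold: Σm=0, L=4 even, 1≤1≤3.
N = 3·5·3 = 45
Δ = 2!·0!·2!/5! = 1/30
Racah Σ t=1..1: t=1:−1/1 = -1/1
⇒ 3j(1 2 1; 0 0 0)² = 2/15, sgn +1
Racah Σ t=1..1: t=1:−1/2 = -1/2
⇒ 3j(1 2 1; 0 -1 1)² = 1/10, sgn -1
4πI² = N·(3j₀)²·(3jₘ)² = 3/5
I = -1·√(0.6/4π) = -0.21850969

-0.218510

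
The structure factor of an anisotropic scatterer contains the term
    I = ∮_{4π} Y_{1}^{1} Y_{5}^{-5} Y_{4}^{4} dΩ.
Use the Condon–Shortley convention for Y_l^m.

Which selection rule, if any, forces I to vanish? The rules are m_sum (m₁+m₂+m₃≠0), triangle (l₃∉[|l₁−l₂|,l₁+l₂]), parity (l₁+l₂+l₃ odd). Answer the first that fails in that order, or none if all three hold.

none

m₁+m₂+m₃ = 1 − 5 + 4 = 0  ✓
triangle: |1−5|=4 ≤ l₃=4 ≤ 1+5=6  ✓
parity: l₁+l₂+l₃ = 10 is even  ✓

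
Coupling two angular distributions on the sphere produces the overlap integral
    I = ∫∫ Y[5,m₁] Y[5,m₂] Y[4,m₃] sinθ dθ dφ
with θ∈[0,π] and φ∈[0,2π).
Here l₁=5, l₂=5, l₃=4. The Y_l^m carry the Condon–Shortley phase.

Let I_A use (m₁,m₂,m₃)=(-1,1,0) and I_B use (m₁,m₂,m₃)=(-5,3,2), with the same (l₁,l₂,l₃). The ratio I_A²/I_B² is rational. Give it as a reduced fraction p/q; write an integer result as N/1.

l's match ⇒ only the (l;m) 3-j factors differ between A and B.
A: triangle coeff Δ(5,5,4) = 1/3153150; Σ_t [2,6]: t=2:+1/27648 t=3:−1/1296 t=4:+1/768 t=5:−1/4320 t=6:+1/414720 = 7/20736; (3j)²=8/1287 [(5 5 4; -1 1 0)], sign=+1
B: triangle coeff Δ(5,5,4) = 1/3153150; Σ_t [6,6]: t=6:+1/69120 = 1/69120; (3j)²=4/143 [(5 5 4; -5 3 2)], sign=+1
I_A²/I_B² = (8/1287)/(4/143) = 2/9

2/9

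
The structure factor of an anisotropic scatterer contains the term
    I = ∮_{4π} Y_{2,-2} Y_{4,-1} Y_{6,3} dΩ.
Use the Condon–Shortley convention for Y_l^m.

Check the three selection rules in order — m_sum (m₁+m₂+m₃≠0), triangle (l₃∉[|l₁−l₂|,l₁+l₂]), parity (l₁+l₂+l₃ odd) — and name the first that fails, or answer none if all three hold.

azimuthal sum: -2 − 1 + 3 = 0  ✓
2 ≤ 6 ≤ 6 (triangle on l)  ✓
L = 2 + 4 + 6 = 12 (even)  ✓

none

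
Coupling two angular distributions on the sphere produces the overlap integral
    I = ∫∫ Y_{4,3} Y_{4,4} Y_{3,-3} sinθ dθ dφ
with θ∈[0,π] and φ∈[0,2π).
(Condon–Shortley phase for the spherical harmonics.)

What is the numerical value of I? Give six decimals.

3 + 4 − 3 = 4 ≠ 0: azimuthal integral kills it; I = 0

0.000000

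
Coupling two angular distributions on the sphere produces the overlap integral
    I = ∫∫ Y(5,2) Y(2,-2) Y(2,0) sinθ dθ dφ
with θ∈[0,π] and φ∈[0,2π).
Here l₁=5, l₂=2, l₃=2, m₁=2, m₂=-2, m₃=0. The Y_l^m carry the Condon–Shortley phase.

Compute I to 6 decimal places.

|5−2|≤2≤5+2 violated ⇒ I = 0

0.000000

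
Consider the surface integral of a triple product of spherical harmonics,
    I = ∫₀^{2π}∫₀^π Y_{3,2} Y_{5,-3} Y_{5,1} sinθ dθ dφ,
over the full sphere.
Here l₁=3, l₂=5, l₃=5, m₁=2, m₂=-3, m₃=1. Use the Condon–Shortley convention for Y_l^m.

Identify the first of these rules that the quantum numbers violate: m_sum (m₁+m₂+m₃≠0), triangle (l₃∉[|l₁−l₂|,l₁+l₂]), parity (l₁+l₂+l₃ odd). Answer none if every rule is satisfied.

Σmᵢ = 0  ✓
l₃∈[|l₁−l₂|,l₁+l₂]=[2,8], have l₃=5  ✓
Σlᵢ = 13 ⇒ odd  ✗

parity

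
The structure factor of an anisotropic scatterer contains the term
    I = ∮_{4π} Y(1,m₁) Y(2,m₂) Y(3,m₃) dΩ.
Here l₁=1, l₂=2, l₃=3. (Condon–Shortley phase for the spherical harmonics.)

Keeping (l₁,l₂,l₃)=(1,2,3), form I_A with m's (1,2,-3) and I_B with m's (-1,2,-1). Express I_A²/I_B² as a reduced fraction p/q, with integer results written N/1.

15/1

Same 1,2,3: normalisation and zero-m 3j drop out of the ratio.
A: Δ: 0! 2! 4! / 7! → 1/105; sum: t=0:+1/48 = 1/48; 3j²(1 2 3; 1 2 -3) = Δ·Π!·Σ² = 1/7  (sign +1)
B: Δ: 0! 2! 4! / 7! → 1/105; sum: t=0:+1/48 = 1/48; 3j²(1 2 3; -1 2 -1) = Δ·Π!·Σ² = 1/105  (sign +1)
I_A²/I_B² = (1/7)/(1/105) = 15/1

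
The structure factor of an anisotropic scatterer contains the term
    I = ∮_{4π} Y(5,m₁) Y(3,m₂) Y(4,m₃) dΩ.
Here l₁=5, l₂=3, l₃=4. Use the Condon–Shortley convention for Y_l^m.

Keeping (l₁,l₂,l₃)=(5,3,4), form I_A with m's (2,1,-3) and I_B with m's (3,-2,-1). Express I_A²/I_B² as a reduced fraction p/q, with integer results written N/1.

Shared (l₁,l₂,l₃)=(5,3,4): N and (l;000)² cancel in I_A²/I_B².
A: Δ = 4!·6!·2!/13! = 1/180180; Racah Σ t=2..3: t=2:+1/960 t=3:−1/4320 = 7/8640; ⇒ 3j(5 3 4; 2 1 -3)² = 343/12870, sgn -1
B: Δ = 4!·6!·2!/13! = 1/180180; Racah Σ t=0..1: t=0:+1/1152 t=1:−1/1440 = 1/5760; ⇒ 3j(5 3 4; 3 -2 -1)² = 1/858, sgn -1
I_A²/I_B² = (343/12870)/(1/858) = 343/15

343/15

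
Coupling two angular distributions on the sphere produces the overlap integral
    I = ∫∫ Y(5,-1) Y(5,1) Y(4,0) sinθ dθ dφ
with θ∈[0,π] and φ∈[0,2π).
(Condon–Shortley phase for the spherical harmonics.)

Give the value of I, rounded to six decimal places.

m-sum 0 ✓  L=14 even ✓  0≤4≤10 ✓
Π(2lᵢ+1) = 11×11×9 = 1089
triangle coeff Δ(5,5,4) = 1/3153150
Σ_t [1,5]: t=1:−1/69120 t=2:+1/1728 t=3:−1/576 t=4:+1/1728 t=5:−1/69120 = -7/11520
(3j)²=2/143 [(5 5 4; 0 0 0)], sign=-1
Σ_t [2,6]: t=2:+1/27648 t=3:−1/1296 t=4:+1/768 t=5:−1/4320 t=6:+1/414720 = 7/20736
(3j)²=8/1287 [(5 5 4; -1 1 0)], sign=+1
⇒ 4πI² = 16/169
I = (-1)√(16/169/(4π)) = -0.08679840

-0.086798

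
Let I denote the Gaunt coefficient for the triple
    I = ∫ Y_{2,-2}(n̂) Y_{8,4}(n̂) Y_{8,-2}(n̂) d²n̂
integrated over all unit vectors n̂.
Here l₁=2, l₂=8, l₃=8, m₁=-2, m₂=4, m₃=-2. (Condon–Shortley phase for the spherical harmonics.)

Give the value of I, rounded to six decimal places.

Rules hold: Σm=0, L=18 even, 6≤8≤10.
N = 5·17·17 = 1445
Δ = 2!·2!·14!/19! = 1/348840
Racah Σ t=0..2: t=0:+1/116121600 t=1:−1/25401600 t=2:+1/116121600 = -1/45158400
⇒ 3j(2 8 8; 0 0 0)² = 24/1615, sgn -1
Racah Σ t=2..2: t=2:+1/348364800 = 1/348364800
⇒ 3j(2 8 8; -2 4 -2)² = 11/646, sgn +1
4πI² = N·(3j₀)²·(3jₘ)² = 132/361
I = -1·√(0.365651/4π) = -0.17058013

-0.170580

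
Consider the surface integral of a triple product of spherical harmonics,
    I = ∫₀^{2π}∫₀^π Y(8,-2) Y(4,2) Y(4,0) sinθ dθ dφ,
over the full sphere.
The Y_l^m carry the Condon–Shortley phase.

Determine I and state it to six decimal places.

m-sum 0 ✓  L=16 even ✓  4≤4≤12 ✓
Π(2lᵢ+1) = 17×9×9 = 1377
triangle coeff Δ(8,4,4) = 1/218790
Σ_t [4,4]: t=4:+1/331776 = 1/331776
(3j)²=490/21879 [(8 4 4; 0 0 0)], sign=+1
Σ_t [6,6]: t=6:+1/829440 = 1/829440
(3j)²=35/2431 [(8 4 4; -2 2 0)], sign=+1
⇒ 4πI² = 154350/347633
I = (+1)√(154350/347633/(4π)) = 0.18796972

0.187970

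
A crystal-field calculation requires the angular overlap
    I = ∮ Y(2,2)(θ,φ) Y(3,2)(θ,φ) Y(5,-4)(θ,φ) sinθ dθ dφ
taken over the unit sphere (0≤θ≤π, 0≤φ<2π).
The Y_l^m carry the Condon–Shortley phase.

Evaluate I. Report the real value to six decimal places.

0.268967

m-sum 0 ✓  L=10 even ✓  1≤5≤5 ✓
Π(2lᵢ+1) = 5×7×11 = 385
triangle coeff Δ(2,3,5) = 1/2310
Σ_t [0,0]: t=0:+1/144 = 1/144
(3j)²=10/231 [(2 3 5; 0 0 0)], sign=-1
Σ_t [0,0]: t=0:+1/2880 = 1/2880
(3j)²=3/55 [(2 3 5; 2 2 -4)], sign=-1
⇒ 4πI² = 10/11
I = (+1)√(10/11/(4π)) = 0.26896683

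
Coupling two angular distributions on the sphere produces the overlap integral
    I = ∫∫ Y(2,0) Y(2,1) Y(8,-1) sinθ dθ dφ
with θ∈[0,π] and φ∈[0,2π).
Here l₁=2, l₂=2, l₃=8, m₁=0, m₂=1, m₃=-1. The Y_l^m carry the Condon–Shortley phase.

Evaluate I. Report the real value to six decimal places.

0.000000

l₃=8 ∉ [0,4] — triangle fails ⇒ I = 0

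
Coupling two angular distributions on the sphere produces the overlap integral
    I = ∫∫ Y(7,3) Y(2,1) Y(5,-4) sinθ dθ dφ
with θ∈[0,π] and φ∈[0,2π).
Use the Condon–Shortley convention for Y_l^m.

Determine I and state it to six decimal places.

m-sum 0 ✓  L=14 even ✓  5≤5≤9 ✓
Π(2lᵢ+1) = 15×5×11 = 825
triangle coeff Δ(7,2,5) = 1/15015
Σ_t [2,2]: t=2:+1/57600 = 1/57600
(3j)²=21/715 [(7 2 5; 0 0 0)], sign=-1
Σ_t [3,3]: t=3:−1/2177280 = -1/2177280
(3j)²=8/3003 [(7 2 5; 3 1 -4)], sign=+1
⇒ 4πI² = 120/1859
I = (-1)√(120/1859/(4π)) = -0.07167142

-0.071671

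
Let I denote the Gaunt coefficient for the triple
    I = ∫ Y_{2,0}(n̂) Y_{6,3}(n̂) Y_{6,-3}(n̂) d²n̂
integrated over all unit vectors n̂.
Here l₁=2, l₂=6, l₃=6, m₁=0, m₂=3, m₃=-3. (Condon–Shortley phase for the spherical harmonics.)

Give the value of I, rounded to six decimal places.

m-sum 0 ✓  L=14 even ✓  4≤6≤8 ✓
Π(2lᵢ+1) = 5×13×13 = 845
triangle coeff Δ(2,6,6) = 1/90090
Σ_t [0,2]: t=0:+1/69120 t=1:−1/14400 t=2:+1/69120 = -7/172800
(3j)²=14/715 [(2 6 6; 0 0 0)], sign=-1
Σ_t [0,2]: t=0:+1/1451520 t=1:−1/80640 t=2:+1/120960 = -1/290304
(3j)²=5/2002 [(2 6 6; 0 3 -3)], sign=+1
⇒ 4πI² = 5/121
I = (-1)√(5/121/(4π)) = -0.05734392

-0.057344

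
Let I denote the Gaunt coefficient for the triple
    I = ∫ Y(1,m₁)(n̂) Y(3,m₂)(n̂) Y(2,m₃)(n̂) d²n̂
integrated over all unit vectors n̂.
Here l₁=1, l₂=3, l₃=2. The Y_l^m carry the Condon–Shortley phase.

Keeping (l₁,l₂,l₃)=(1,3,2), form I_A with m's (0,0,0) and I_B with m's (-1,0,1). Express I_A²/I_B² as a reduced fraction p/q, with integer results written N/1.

Shared (l₁,l₂,l₃)=(1,3,2): N and (l;000)² cancel in I_A²/I_B².
A: Δ = 2!·0!·4!/7! = 1/105; Racah Σ t=1..1: t=1:−1/4 = -1/4; ⇒ 3j(1 3 2; 0 0 0)² = 3/35, sgn -1
B: Δ = 2!·0!·4!/7! = 1/105; Racah Σ t=2..2: t=2:+1/12 = 1/12; ⇒ 3j(1 3 2; -1 0 1)² = 1/35, sgn -1
I_A²/I_B² = (3/35)/(1/35) = 3/1

3/1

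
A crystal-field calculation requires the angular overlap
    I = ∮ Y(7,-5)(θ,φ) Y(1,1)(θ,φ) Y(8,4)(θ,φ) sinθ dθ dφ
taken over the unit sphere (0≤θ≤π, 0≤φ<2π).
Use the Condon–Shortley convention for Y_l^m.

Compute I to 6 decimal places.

0.074948

m-sum 0 ✓  L=16 even ✓  6≤8≤8 ✓
Π(2lᵢ+1) = 15×3×17 = 765
triangle coeff Δ(7,1,8) = 1/2040
Σ_t [0,0]: t=0:+1/25401600 = 1/25401600
(3j)²=8/255 [(7 1 8; 0 0 0)], sign=+1
Σ_t [0,0]: t=0:+1/1916006400 = 1/1916006400
(3j)²=1/340 [(7 1 8; -5 1 4)], sign=+1
⇒ 4πI² = 6/85
I = (+1)√(6/85/(4π)) = 0.07494820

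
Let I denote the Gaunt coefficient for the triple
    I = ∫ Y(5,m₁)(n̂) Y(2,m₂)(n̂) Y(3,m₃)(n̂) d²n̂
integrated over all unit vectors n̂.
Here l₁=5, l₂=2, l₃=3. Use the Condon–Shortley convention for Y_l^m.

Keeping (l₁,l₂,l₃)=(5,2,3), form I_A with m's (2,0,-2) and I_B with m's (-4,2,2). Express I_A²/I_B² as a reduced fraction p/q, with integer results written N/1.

1/2

Shared (l₁,l₂,l₃)=(5,2,3): N and (l;000)² cancel in I_A²/I_B².
A: Δ = 4!·6!·0!/11! = 1/2310; Racah Σ t=2..2: t=2:+1/480 = 1/480; ⇒ 3j(5 2 3; 2 0 -2)² = 3/110, sgn -1
B: Δ = 4!·6!·0!/11! = 1/2310; Racah Σ t=4..4: t=4:+1/2880 = 1/2880; ⇒ 3j(5 2 3; -4 2 2)² = 3/55, sgn -1
I_A²/I_B² = (3/110)/(3/55) = 1/2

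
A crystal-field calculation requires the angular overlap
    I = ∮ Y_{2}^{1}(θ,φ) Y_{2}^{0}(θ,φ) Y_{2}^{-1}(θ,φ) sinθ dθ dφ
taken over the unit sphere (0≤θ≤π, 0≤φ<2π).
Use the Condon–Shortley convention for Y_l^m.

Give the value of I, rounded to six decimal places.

m-sum 0 ✓  L=6 even ✓  0≤2≤4 ✓
Π(2lᵢ+1) = 5×5×5 = 125
triangle coeff Δ(2,2,2) = 1/630
Σ_t [0,2]: t=0:+1/8 t=1:−1/1 t=2:+1/8 = -3/4
(3j)²=2/35 [(2 2 2; 0 0 0)], sign=-1
Σ_t [0,1]: t=0:+1/4 t=1:−1/2 = -1/4
(3j)²=1/70 [(2 2 2; 1 0 -1)], sign=+1
⇒ 4πI² = 5/49
I = (-1)√(5/49/(4π)) = -0.09011188

-0.090112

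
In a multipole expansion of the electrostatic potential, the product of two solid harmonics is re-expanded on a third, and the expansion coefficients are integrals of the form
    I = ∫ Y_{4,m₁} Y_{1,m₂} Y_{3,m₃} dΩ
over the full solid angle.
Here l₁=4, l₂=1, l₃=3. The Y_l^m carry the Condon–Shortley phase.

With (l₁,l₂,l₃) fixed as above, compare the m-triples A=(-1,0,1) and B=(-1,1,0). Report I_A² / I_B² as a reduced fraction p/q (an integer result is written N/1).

Same 4,1,3: normalisation and zero-m 3j drop out of the ratio.
A: Δ: 2! 6! 0! / 9! → 1/252; sum: t=1:−1/48 = -1/48; 3j²(4 1 3; -1 0 1) = Δ·Π!·Σ² = 5/84  (sign -1)
B: Δ: 2! 6! 0! / 9! → 1/252; sum: t=2:+1/72 = 1/72; 3j²(4 1 3; -1 1 0) = Δ·Π!·Σ² = 5/126  (sign -1)
I_A²/I_B² = (5/84)/(5/126) = 3/2

3/2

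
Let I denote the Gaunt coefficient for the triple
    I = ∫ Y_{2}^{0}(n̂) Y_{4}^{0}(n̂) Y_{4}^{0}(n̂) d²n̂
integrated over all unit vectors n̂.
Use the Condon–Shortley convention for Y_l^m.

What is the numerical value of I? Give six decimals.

0.163840

m-sum 0 ✓  L=10 even ✓  2≤4≤6 ✓
Π(2lᵢ+1) = 5×9×9 = 405
triangle coeff Δ(2,4,4) = 1/13860
Σ_t [0,2]: t=0:+1/192 t=1:−1/36 t=2:+1/192 = -5/288
(3j)²=20/693 [(2 4 4; 0 0 0)], sign=-1
(m-triple is (0,0,0) — same symbol as above.)
⇒ 4πI² = 2000/5929
I = (+1)√(2000/5929/(4π)) = 0.16383977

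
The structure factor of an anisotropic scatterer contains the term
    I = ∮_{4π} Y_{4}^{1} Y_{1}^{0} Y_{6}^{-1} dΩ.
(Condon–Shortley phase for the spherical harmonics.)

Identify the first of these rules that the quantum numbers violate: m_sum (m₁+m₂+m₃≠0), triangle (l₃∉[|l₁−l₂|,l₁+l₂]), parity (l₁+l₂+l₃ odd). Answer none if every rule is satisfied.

azimuthal sum: 1 + 0 − 1 = 0  ✓
3 ≤ 6 ≤ 5 (triangle on l)  ✗
L = 4 + 1 + 6 = 11 (odd)

triangle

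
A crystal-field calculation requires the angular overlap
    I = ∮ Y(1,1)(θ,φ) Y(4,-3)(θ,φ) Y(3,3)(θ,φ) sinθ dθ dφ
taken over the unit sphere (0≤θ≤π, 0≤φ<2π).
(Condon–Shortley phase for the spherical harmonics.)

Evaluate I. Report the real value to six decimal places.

0.000000

1 − 3 + 3 = 1 ≠ 0: azimuthal integral kills it; I = 0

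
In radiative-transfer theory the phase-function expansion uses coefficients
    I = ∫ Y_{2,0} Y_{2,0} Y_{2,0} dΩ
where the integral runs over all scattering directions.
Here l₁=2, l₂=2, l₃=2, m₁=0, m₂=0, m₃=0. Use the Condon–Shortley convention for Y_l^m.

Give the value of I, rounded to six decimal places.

Checks pass: Σm=0; 6 even; l₃=2∈[0,4].
(2·2+1)(2·2+1)(2·2+1) = 125
Δ: 2! 2! 2! / 7! → 1/630
sum: t=0:+1/8 t=1:−1/1 t=2:+1/8 = -3/4
3j²(2 2 2; 0 0 0) = Δ·Π!·Σ² = 2/35  (sign -1)
(m-triple is (0,0,0) — same symbol as above.)
combine: 4πI² = 125·2/35·2/35 = 20/49
take √, sign +1: I = 0.18022375

0.180224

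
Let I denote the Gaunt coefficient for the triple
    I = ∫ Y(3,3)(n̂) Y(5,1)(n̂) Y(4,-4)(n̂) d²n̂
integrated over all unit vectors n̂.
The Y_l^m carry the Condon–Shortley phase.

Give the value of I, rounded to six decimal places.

0.050679

Checks pass: Σm=0; 12 even; l₃=4∈[2,8].
(2·3+1)(2·5+1)(2·4+1) = 693
Δ: 4! 2! 6! / 13! → 1/180180
sum: t=1:−1/576 t=2:+1/144 t=3:−1/576 = 1/288
3j²(3 5 4; 0 0 0) = Δ·Π!·Σ² = 20/1001  (sign +1)
sum: t=0:+1/34560 = 1/34560
3j²(3 5 4; 3 1 -4) = Δ·Π!·Σ² = 1/429  (sign +1)
combine: 4πI² = 693·20/1001·1/429 = 60/1859
take √, sign +1: I = 0.05067935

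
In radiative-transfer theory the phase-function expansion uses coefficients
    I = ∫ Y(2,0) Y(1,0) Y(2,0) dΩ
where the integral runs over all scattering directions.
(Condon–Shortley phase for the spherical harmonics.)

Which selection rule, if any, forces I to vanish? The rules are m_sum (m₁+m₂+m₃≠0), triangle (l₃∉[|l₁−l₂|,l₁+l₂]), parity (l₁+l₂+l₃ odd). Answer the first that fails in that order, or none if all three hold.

parity

Σmᵢ = 0  ✓
l₃∈[|l₁−l₂|,l₁+l₂]=[1,3], have l₃=2  ✓
Σlᵢ = 5 ⇒ odd  ✗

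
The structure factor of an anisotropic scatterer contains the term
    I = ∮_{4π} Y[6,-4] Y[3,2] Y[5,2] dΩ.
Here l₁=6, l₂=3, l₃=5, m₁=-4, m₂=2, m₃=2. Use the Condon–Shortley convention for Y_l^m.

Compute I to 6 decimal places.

0.088266

m-sum 0 ✓  L=14 even ✓  3≤5≤9 ✓
Π(2lᵢ+1) = 13×7×11 = 1001
triangle coeff Δ(6,3,5) = 1/675675
Σ_t [1,3]: t=1:−1/8640 t=2:+1/2304 t=3:−1/8640 = 7/34560
(3j)²=7/429 [(6 3 5; 0 0 0)], sign=-1
Σ_t [3,4]: t=3:−1/60480 t=4:+1/34560 = 1/80640
(3j)²=6/1001 [(6 3 5; -4 2 2)], sign=-1
⇒ 4πI² = 14/143
I = (+1)√(14/143/(4π)) = 0.08826552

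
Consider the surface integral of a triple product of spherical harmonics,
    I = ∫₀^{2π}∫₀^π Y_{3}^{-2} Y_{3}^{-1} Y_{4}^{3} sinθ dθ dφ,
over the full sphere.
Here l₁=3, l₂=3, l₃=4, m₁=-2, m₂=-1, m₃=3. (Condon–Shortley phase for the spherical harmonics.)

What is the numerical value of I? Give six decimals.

-0.095955

Rules hold: Σm=0, L=10 even, 0≤4≤6.
N = 7·7·9 = 441
Δ = 2!·4!·4!/11! = 1/34650
Racah Σ t=0..2: t=0:+1/72 t=1:−1/16 t=2:+1/72 = -5/144
⇒ 3j(3 3 4; 0 0 0)² = 2/77, sgn -1
Racah Σ t=1..2: t=1:−1/144 t=2:+1/288 = -1/288
⇒ 3j(3 3 4; -2 -1 3)² = 1/99, sgn +1
4πI² = N·(3j₀)²·(3jₘ)² = 14/121
I = -1·√(0.115702/4π) = -0.09595473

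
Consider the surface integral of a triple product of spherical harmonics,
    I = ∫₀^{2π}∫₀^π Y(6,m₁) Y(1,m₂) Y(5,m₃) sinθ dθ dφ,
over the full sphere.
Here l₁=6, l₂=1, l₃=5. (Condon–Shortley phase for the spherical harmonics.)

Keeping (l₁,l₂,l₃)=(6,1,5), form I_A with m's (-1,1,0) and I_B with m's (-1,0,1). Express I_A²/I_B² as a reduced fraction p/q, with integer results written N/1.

3/5

Shared (l₁,l₂,l₃)=(6,1,5): N and (l;000)² cancel in I_A²/I_B².
A: Δ = 2!·10!·0!/13! = 1/858; Racah Σ t=2..2: t=2:+1/28800 = 1/28800; ⇒ 3j(6 1 5; -1 1 0)² = 7/286, sgn -1
B: Δ = 2!·10!·0!/13! = 1/858; Racah Σ t=1..1: t=1:−1/17280 = -1/17280; ⇒ 3j(6 1 5; -1 0 1)² = 35/858, sgn -1
I_A²/I_B² = (7/286)/(35/858) = 3/5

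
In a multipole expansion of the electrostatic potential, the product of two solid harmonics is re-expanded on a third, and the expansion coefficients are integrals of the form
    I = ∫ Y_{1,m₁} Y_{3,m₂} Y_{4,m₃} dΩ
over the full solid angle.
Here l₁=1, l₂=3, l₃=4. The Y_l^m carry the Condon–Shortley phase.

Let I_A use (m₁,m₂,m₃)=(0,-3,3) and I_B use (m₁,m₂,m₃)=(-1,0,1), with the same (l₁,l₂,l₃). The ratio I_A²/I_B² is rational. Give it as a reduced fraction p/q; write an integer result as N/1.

7/10

l's match ⇒ only the (l;m) 3-j factors differ between A and B.
A: triangle coeff Δ(1,3,4) = 1/252; Σ_t [0,0]: t=0:+1/720 = 1/720; (3j)²=1/36 [(1 3 4; 0 -3 3)], sign=-1
B: triangle coeff Δ(1,3,4) = 1/252; Σ_t [0,0]: t=0:+1/72 = 1/72; (3j)²=5/126 [(1 3 4; -1 0 1)], sign=-1
I_A²/I_B² = (1/36)/(5/126) = 7/10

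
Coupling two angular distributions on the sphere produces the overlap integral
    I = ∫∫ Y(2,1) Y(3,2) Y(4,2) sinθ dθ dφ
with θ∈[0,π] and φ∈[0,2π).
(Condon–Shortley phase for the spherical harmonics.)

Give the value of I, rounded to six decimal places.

0.000000

Σmᵢ = 5 ≠ 0, so the φ-integral vanishes; I = 0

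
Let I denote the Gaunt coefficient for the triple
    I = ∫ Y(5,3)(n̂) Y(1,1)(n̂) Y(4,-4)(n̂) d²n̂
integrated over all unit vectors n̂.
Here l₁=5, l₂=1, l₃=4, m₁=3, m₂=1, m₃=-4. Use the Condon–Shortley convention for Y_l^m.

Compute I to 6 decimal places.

Rules hold: Σm=0, L=10 even, 4≤4≤6.
N = 11·3·9 = 297
Δ = 2!·8!·0!/11! = 1/495
Racah Σ t=1..1: t=1:−1/576 = -1/576
⇒ 3j(5 1 4; 0 0 0)² = 5/99, sgn -1
Racah Σ t=2..2: t=2:+1/80640 = 1/80640
⇒ 3j(5 1 4; 3 1 -4)² = 1/495, sgn +1
4πI² = N·(3j₀)²·(3jₘ)² = 1/33
I = -1·√(0.030303/4π) = -0.04910640

-0.049106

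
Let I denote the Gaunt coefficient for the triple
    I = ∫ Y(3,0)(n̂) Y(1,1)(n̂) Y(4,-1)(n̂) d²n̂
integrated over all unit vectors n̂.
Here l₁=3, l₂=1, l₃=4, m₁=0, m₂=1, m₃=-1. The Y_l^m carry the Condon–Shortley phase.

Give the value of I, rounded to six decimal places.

-0.194664

Checks pass: Σm=0; 8 even; l₃=4∈[2,4].
(2·3+1)(2·1+1)(2·4+1) = 189
Δ: 0! 6! 2! / 9! → 1/252
sum: t=0:+1/36 = 1/36
3j²(3 1 4; 0 0 0) = Δ·Π!·Σ² = 4/63  (sign +1)
sum: t=0:+1/72 = 1/72
3j²(3 1 4; 0 1 -1) = Δ·Π!·Σ² = 5/126  (sign -1)
combine: 4πI² = 189·4/63·5/126 = 10/21
take √, sign -1: I = -0.19466390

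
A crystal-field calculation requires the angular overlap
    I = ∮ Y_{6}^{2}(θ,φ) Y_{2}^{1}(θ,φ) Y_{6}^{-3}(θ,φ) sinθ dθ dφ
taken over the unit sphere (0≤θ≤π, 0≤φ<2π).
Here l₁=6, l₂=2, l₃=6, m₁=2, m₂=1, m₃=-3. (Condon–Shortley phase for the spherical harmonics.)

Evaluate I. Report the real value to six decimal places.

m-sum 0 ✓  L=14 even ✓  4≤6≤8 ✓
Π(2lᵢ+1) = 13×5×13 = 845
triangle coeff Δ(6,2,6) = 1/90090
Σ_t [0,2]: t=0:+1/69120 t=1:−1/14400 t=2:+1/69120 = -7/172800
(3j)²=14/715 [(6 2 6; 0 0 0)], sign=-1
Σ_t [1,2]: t=1:−1/60480 t=2:+1/161280 = -1/96768
(3j)²=15/1001 [(6 2 6; 2 1 -3)], sign=+1
⇒ 4πI² = 30/121
I = (-1)√(30/121/(4π)) = -0.14046335

-0.140463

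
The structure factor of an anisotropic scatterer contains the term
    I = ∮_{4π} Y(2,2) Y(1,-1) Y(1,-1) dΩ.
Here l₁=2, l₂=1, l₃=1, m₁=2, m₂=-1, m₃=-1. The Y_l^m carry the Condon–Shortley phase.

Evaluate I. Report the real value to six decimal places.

0.309019

m-sum 0 ✓  L=4 even ✓  1≤1≤3 ✓
Π(2lᵢ+1) = 5×3×3 = 45
triangle coeff Δ(2,1,1) = 1/30
Σ_t [1,1]: t=1:−1/1 = -1/1
(3j)²=2/15 [(2 1 1; 0 0 0)], sign=+1
Σ_t [0,0]: t=0:+1/4 = 1/4
(3j)²=1/5 [(2 1 1; 2 -1 -1)], sign=+1
⇒ 4πI² = 6/5
I = (+1)√(6/5/(4π)) = 0.30901936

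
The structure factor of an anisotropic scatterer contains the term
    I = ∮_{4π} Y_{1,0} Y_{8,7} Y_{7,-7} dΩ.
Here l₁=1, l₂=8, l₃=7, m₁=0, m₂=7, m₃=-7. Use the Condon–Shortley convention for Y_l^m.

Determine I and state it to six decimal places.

m-sum 0 ✓  L=16 even ✓  7≤7≤9 ✓
Π(2lᵢ+1) = 3×17×15 = 765
triangle coeff Δ(1,8,7) = 1/2040
Σ_t [1,1]: t=1:−1/25401600 = -1/25401600
(3j)²=8/255 [(1 8 7; 0 0 0)], sign=+1
Σ_t [1,1]: t=1:−1/87178291200 = -1/87178291200
(3j)²=1/136 [(1 8 7; 0 7 -7)], sign=-1
⇒ 4πI² = 3/17
I = (-1)√(3/17/(4π)) = -0.11850352

-0.118504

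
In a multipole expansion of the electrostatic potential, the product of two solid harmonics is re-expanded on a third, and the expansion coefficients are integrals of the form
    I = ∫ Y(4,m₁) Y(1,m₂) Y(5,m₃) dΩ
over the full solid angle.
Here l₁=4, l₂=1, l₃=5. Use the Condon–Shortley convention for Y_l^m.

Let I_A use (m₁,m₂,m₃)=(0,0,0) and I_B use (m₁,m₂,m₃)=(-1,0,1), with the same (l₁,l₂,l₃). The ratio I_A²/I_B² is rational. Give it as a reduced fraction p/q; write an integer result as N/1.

l's match ⇒ only the (l;m) 3-j factors differ between A and B.
A: triangle coeff Δ(4,1,5) = 1/495; Σ_t [0,0]: t=0:+1/576 = 1/576; (3j)²=5/99 [(4 1 5; 0 0 0)], sign=-1
B: triangle coeff Δ(4,1,5) = 1/495; Σ_t [0,0]: t=0:+1/720 = 1/720; (3j)²=8/165 [(4 1 5; -1 0 1)], sign=+1
I_A²/I_B² = (5/99)/(8/165) = 25/24

25/24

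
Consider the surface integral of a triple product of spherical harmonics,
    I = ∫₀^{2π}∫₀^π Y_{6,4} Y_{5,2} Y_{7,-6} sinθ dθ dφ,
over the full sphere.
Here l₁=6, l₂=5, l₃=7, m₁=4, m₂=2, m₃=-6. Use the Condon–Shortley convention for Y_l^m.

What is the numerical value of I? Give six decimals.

m-sum 0 ✓  L=18 even ✓  1≤7≤11 ✓
Π(2lᵢ+1) = 13×11×15 = 2145
triangle coeff Δ(6,5,7) = 1/174594420
Σ_t [0,4]: t=0:+1/4147200 t=1:−1/207360 t=2:+1/82944 t=3:−1/207360 t=4:+1/4147200 = 1/345600
(3j)²=420/46189 [(6 5 7; 0 0 0)], sign=-1
Σ_t [1,2]: t=1:−1/21772800 t=2:+1/19353600 = 1/174182400
(3j)²=1/3876 [(6 5 7; 4 2 -6)], sign=-1
⇒ 4πI² = 525/104329
I = (+1)√(525/104329/(4π)) = 0.02001116

0.020011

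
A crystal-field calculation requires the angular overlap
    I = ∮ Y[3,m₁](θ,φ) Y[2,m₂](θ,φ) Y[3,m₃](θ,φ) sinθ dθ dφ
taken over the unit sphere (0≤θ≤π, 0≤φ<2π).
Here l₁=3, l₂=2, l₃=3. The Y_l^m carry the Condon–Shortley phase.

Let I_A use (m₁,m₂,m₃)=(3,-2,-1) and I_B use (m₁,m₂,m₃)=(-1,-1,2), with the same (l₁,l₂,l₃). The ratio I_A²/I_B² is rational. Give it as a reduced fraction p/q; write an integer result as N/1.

Same 3,2,3: normalisation and zero-m 3j drop out of the ratio.
A: Δ: 2! 4! 2! / 9! → 1/3780; sum: t=0:+1/96 = 1/96; 3j²(3 2 3; 3 -2 -1) = Δ·Π!·Σ² = 1/42  (sign +1)
B: Δ: 2! 4! 2! / 9! → 1/3780; sum: t=0:+1/48 t=1:−1/12 = -1/16; 3j²(3 2 3; -1 -1 2) = Δ·Π!·Σ² = 1/28  (sign +1)
I_A²/I_B² = (1/42)/(1/28) = 2/3

2/3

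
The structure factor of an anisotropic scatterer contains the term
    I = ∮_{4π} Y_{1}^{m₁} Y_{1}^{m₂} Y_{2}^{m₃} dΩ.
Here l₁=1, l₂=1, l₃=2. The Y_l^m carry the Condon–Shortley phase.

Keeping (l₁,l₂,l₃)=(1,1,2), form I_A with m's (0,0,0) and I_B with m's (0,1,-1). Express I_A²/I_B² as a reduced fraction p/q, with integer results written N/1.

4/3

Same 1,1,2: normalisation and zero-m 3j drop out of the ratio.
A: Δ: 0! 2! 2! / 5! → 1/30; sum: t=0:+1/1 = 1/1; 3j²(1 1 2; 0 0 0) = Δ·Π!·Σ² = 2/15  (sign +1)
B: Δ: 0! 2! 2! / 5! → 1/30; sum: t=0:+1/2 = 1/2; 3j²(1 1 2; 0 1 -1) = Δ·Π!·Σ² = 1/10  (sign -1)
I_A²/I_B² = (2/15)/(1/10) = 4/3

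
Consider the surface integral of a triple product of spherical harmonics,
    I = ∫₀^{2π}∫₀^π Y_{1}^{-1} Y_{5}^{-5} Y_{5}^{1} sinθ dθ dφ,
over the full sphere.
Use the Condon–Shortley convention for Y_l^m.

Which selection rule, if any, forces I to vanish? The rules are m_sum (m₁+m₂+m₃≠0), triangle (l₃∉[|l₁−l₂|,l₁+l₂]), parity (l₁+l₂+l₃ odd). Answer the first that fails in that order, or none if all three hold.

m_sum

Σmᵢ = -5  ✗
l₃∈[|l₁−l₂|,l₁+l₂]=[4,6], have l₃=5
Σlᵢ = 11 ⇒ odd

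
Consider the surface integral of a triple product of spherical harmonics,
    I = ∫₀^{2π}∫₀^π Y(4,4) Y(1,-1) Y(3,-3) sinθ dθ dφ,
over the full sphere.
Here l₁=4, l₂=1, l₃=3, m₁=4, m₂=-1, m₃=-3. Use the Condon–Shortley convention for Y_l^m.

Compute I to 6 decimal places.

Checks pass: Σm=0; 8 even; l₃=3∈[3,5].
(2·4+1)(2·1+1)(2·3+1) = 189
Δ: 2! 6! 0! / 9! → 1/252
sum: t=1:−1/36 = -1/36
3j²(4 1 3; 0 0 0) = Δ·Π!·Σ² = 4/63  (sign +1)
sum: t=0:+1/1440 = 1/1440
3j²(4 1 3; 4 -1 -3) = Δ·Π!·Σ² = 1/9  (sign +1)
combine: 4πI² = 189·4/63·1/9 = 4/3
take √, sign +1: I = 0.32573501

0.325735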